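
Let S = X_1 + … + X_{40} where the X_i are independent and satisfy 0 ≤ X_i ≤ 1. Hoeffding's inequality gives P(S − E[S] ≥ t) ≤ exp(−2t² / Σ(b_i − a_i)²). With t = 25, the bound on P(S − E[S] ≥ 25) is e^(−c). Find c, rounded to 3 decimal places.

Σ(b_i − a_i)² = 40·(1)² = 40.
c = 2t²/40 = 2·25²/40 = 31.2500.

31.250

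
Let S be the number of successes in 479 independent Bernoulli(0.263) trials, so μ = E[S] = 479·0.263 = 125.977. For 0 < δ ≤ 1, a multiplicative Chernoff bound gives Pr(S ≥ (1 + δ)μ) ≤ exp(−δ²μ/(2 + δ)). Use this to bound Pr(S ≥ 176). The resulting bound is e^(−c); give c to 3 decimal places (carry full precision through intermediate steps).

8.286

Write 176 = (1 + δ)μ, so δ = 176/125.977 − 1 = 0.3970804…
Then the exponent is δ²μ/(2 + δ) = (176 − μ)² / (μ·(2 + δ)) = 8.286394.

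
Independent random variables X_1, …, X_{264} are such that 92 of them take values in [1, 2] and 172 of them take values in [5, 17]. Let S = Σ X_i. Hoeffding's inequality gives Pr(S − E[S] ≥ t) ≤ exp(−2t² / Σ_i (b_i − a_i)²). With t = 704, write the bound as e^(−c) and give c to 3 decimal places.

Σ(b_i − a_i)² = 92·1² + 172·12² = 24860.
c = 2t² / 24860 = 2·704² / 24860 = 39.8726.

39.873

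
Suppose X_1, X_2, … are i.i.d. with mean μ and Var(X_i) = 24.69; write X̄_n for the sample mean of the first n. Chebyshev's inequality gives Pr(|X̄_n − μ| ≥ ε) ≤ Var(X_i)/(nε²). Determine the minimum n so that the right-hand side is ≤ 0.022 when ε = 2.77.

147

Require 24.69/(n·2.77²) ≤ 0.022, i.e. n ≥ 24.69/(0.022·2.77²) = 146.264.
The smallest integer n is 147.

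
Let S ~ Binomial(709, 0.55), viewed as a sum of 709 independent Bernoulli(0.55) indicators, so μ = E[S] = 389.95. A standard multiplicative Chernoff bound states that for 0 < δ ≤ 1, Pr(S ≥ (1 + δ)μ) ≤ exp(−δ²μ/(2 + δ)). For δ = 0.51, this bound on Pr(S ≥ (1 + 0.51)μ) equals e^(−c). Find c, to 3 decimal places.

c = δ²μ/(2 + δ) = 0.51²·389.95/(2 + 0.51) = 40.4088.

40.409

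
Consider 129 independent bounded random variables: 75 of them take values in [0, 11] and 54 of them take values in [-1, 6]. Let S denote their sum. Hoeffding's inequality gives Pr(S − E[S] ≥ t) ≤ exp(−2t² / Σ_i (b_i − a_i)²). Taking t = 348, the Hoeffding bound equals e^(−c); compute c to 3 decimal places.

Σ(b_i − a_i)² = 75·11² + 54·7² = 11721.
c = 2t² / 11721 = 2·348² / 11721 = 20.6644.

20.664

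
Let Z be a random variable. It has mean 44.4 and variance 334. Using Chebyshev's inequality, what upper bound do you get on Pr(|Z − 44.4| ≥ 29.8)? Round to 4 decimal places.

Chebyshev: Pr(|Z − μ| ≥ t) ≤ Var(Z)/t².
Bound = 334 / 888.04 = 0.3761.

0.3761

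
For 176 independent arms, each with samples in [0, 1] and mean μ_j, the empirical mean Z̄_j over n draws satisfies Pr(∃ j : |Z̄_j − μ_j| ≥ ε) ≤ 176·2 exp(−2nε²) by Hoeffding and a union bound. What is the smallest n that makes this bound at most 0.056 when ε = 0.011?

Need 2·176·exp(−2nε²) ≤ 0.056, i.e. exp(−2nε²) ≤ 0.056/352.
So 2nε² ≥ ln(352/0.056) = 8.746035.
Hence n ≥ 8.746035/(2·0.011²) = 36140.640.
The smallest integer n is 36141.

36141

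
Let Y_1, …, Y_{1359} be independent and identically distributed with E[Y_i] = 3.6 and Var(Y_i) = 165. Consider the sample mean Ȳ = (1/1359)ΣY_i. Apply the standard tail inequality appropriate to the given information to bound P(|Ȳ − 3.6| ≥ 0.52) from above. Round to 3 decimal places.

0.449

With mean and variance of each term known, Chebyshev's inequality bounds the deviation of the sum (or sample mean).
Var(Ȳ) = Var(Y_i)/n = 165/1359 = 0.12141.
Chebyshev: P(|Ȳ − 3.6| ≥ 0.52) ≤ Var(Ȳ)/(0.52)² = 165/(1359·0.52²) = 0.4490.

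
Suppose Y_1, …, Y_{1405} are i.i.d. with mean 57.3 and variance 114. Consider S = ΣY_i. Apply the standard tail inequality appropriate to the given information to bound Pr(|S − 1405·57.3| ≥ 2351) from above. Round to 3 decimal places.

With mean and variance of each term known, Chebyshev's inequality bounds the deviation of the sum (or sample mean).
Var(S) = n·Var(Y_i) = 1405·114 = 160170.
Chebyshev: Pr(|S − 1405·57.3| ≥ 2351) ≤ Var(S)/2351² = 160170/5527201 = 0.0290.

0.029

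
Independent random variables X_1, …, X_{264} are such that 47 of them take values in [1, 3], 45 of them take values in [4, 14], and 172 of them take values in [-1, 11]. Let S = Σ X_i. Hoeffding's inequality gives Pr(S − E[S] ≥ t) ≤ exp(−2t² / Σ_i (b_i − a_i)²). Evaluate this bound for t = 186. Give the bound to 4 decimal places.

Σ(b_i − a_i)² = 47·2² + 45·10² + 172·12² = 29456.
Exponent = 2·186² / 29456 = 2.34900.
Bound = exp(−2.34900) = 0.09547.

0.0955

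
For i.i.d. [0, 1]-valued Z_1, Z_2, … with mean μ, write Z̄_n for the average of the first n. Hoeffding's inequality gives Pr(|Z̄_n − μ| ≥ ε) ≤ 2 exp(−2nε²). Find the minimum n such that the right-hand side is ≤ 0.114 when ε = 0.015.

Require 2·exp(−2nε²) ≤ 0.114, i.e. 2nε² ≥ ln(2/0.114) = 2.864704.
So n ≥ 2.864704 / (2·0.015²) = 6366.009.
The smallest integer n is 6367.

6367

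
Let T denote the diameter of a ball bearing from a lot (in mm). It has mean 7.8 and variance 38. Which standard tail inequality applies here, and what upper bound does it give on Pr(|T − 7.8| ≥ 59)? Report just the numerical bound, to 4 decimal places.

0.0109

Mean and variance are known, so Chebyshev's inequality applies.
Chebyshev: Pr(|T − μ| ≥ t) ≤ Var(T)/t².
Bound = 38 / 3481 = 0.0109.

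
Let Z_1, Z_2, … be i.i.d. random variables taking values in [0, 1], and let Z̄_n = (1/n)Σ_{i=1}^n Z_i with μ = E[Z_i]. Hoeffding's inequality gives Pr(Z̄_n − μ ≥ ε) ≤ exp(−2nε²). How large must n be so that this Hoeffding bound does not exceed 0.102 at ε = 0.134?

Require exp(−2nε²) ≤ 0.102, i.e. 2nε² ≥ ln(1/0.102) = 2.282782.
So n ≥ 2.282782 / (2·0.134²) = 63.566.
The smallest integer n is 64.

64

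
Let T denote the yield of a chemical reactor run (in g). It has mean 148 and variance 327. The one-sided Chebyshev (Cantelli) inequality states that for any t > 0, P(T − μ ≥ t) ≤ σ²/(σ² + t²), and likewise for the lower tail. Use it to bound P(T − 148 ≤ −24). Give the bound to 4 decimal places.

0.3621

Here σ² = 327 and t = 24, so σ² + t² = 903.
Cantelli's bound: 327/903 = 0.3621.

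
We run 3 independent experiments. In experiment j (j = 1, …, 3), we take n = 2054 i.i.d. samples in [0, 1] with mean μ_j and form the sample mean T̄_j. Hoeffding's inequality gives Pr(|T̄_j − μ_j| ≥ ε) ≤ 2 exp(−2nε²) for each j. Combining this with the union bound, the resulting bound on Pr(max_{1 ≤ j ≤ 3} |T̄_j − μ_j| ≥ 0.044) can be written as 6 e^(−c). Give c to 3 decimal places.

Union bound over the 3 events: Pr(max_{1 ≤ j ≤ 3} |T̄_j − μ_j| ≥ 0.044) ≤ 3·2·exp(−2nε²) = 6 exp(−2·2054·0.044²).
So c = 2·2054·0.044² = 7.9531.

7.953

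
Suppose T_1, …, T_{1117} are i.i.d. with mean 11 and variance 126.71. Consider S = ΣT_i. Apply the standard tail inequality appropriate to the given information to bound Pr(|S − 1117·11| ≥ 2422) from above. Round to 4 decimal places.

With mean and variance of each term known, Chebyshev's inequality bounds the deviation of the sum (or sample mean).
Var(S) = n·Var(T_i) = 1117·126.71 = 141535.07.
Chebyshev: Pr(|S − 1117·11| ≥ 2422) ≤ Var(S)/2422² = 141535.07/5866084 = 0.0241.

0.0241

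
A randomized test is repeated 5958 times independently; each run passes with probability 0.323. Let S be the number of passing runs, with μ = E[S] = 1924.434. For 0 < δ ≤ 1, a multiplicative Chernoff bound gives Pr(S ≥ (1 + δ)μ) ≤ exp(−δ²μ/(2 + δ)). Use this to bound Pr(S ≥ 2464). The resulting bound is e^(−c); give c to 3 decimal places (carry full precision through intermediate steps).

Write 2464 = (1 + δ)μ, so δ = 2464/1924.434 − 1 = 0.2803765…
Then the exponent is δ²μ/(2 + δ) = (2464 − μ)² / (μ·(2 + δ)) = 66.340628.

66.341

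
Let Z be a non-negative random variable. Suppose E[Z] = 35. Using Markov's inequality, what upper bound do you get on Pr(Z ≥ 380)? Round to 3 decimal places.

0.092

Markov's inequality: for a non-negative random variable, Pr(Z ≥ a) ≤ E[Z]/a.
Here E[Z] = 35 and a = 380, so the bound is 35/380 = 0.0921.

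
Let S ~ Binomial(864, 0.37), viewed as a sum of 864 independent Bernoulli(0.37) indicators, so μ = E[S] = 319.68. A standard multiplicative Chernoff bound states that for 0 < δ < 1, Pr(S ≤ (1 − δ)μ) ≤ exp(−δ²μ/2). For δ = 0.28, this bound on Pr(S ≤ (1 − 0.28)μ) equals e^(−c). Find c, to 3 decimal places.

c = δ²μ/2 = 0.28²·319.68/2 = 12.5315.

12.531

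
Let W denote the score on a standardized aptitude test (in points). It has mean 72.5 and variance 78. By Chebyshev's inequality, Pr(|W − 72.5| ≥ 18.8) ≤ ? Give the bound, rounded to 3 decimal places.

Chebyshev: Pr(|W − μ| ≥ t) ≤ Var(W)/t².
Bound = 78 / 353.44 = 0.2207.

0.221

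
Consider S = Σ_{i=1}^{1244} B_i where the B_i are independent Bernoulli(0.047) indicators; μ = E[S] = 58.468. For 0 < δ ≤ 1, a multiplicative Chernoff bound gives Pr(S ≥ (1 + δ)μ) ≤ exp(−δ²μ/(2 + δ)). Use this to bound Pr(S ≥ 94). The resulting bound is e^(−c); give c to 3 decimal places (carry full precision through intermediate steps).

Write 94 = (1 + δ)μ, so δ = 94/58.468 − 1 = 0.607717…
Then the exponent is δ²μ/(2 + δ) = (94 − μ)² / (μ·(2 + δ)) = 8.280577.

8.281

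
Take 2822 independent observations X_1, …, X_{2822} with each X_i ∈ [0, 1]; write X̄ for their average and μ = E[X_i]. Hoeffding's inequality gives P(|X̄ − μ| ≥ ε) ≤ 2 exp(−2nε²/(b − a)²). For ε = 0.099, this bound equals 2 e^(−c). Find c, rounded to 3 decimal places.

55.317

c = 2nε²/(b − a)² = 2·2822·0.099² / 1² = 55.3168.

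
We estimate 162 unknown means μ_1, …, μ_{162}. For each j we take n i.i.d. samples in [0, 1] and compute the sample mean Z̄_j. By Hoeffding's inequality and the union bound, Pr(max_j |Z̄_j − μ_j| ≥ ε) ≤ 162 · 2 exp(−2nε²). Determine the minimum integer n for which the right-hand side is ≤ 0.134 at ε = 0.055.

Need 2·162·exp(−2nε²) ≤ 0.134, i.e. exp(−2nε²) ≤ 0.134/324.
So 2nε² ≥ ln(324/0.134) = 7.790659.
Hence n ≥ 7.790659/(2·0.055²) = 1287.712.
The smallest integer n is 1288.

1288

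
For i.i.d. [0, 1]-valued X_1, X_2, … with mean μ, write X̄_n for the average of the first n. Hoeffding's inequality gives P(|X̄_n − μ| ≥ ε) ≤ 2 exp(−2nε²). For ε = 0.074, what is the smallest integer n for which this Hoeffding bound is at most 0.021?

417

Require 2·exp(−2nε²) ≤ 0.021, i.e. 2nε² ≥ ln(2/0.021) = 4.556380.
So n ≥ 4.556380 / (2·0.074²) = 416.032.
The smallest integer n is 417.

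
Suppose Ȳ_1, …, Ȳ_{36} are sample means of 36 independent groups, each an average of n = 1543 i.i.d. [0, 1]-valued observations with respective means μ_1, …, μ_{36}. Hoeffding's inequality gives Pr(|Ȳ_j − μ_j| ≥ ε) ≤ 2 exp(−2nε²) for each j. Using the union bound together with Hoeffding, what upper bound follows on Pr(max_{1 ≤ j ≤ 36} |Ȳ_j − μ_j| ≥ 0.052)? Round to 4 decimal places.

0.0171

Per-experiment Hoeffding bound: 2·exp(−2·1543·0.052²) = 2·exp(−8.34454) = 0.00047538.
Union bound over 36 events: 36·0.00047538 = 0.01711.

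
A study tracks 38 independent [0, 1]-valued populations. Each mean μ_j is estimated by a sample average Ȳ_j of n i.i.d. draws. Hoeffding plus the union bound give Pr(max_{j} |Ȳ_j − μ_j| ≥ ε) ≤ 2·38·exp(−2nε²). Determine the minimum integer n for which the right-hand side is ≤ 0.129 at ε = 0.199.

Need 2·38·exp(−2nε²) ≤ 0.129, i.e. exp(−2nε²) ≤ 0.129/76.
So 2nε² ≥ ln(76/0.129) = 6.378676.
Hence n ≥ 6.378676/(2·0.199²) = 80.537.
The smallest integer n is 81.

81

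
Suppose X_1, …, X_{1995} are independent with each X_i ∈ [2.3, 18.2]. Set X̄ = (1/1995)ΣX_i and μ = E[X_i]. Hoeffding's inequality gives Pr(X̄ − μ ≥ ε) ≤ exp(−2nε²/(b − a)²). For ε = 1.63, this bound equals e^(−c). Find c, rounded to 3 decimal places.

41.933

c = 2nε²/(b − a)² = 2·1995·1.63² / 15.9² = 41.9328.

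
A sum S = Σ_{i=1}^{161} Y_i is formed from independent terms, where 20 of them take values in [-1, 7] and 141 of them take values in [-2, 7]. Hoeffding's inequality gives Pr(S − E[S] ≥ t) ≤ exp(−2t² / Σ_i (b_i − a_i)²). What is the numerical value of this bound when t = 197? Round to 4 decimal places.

0.0022

Σ(b_i − a_i)² = 20·8² + 141·9² = 12701.
Exponent = 2·197² / 12701 = 6.11117.
Bound = exp(−6.11117) = 0.00222.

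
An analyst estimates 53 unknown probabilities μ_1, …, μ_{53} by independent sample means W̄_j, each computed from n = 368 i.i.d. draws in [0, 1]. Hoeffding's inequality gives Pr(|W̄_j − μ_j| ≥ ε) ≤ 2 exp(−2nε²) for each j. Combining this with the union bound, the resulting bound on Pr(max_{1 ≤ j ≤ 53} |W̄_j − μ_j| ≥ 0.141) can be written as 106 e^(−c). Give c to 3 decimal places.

Union bound over the 53 events: Pr(max_{1 ≤ j ≤ 53} |W̄_j − μ_j| ≥ 0.141) ≤ 53·2·exp(−2nε²) = 106 exp(−2·368·0.141²).
So c = 2·368·0.141² = 14.6324.

14.632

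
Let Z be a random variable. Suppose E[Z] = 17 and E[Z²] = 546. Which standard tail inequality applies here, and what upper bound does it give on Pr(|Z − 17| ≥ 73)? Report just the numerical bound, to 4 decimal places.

0.0482

The first two moments determine the variance, so Chebyshev's inequality is the sharpest standard bound available.
Var(Z) = E[Z²] − (E[Z])² = 546 − 289 = 257.
Chebyshev's inequality: Pr(|Z − μ| ≥ t) ≤ Var(Z)/t² = 257/5329 = 0.0482.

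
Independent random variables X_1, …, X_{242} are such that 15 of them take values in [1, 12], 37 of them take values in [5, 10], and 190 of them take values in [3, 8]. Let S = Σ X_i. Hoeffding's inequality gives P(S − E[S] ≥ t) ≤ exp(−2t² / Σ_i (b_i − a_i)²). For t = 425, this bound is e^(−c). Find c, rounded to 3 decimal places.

Σ(b_i − a_i)² = 15·11² + 37·5² + 190·5² = 7490.
c = 2t² / 7490 = 2·425² / 7490 = 48.2310.

48.231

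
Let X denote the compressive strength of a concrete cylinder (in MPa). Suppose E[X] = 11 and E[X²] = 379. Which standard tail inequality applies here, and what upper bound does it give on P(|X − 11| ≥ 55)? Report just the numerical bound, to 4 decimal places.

0.0853

The first two moments determine the variance, so Chebyshev's inequality is the sharpest standard bound available.
Var(X) = E[X²] − (E[X])² = 379 − 121 = 258.
Chebyshev's inequality: P(|X − μ| ≥ t) ≤ Var(X)/t² = 258/3025 = 0.0853.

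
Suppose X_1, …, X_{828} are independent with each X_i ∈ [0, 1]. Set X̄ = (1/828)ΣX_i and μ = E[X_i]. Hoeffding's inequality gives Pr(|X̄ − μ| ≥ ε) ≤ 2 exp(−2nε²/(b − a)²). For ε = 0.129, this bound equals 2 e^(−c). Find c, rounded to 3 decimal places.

27.557

c = 2nε²/(b − a)² = 2·828·0.129² / 1² = 27.5575.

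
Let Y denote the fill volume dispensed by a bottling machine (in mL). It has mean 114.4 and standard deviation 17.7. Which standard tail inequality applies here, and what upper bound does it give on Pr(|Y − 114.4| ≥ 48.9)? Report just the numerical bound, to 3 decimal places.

0.131

Mean and variance are known, so Chebyshev's inequality applies.
Chebyshev: Pr(|Y − μ| ≥ t) ≤ Var(Y)/t².
Var(Y) = σ² = 17.7² = 313.29.
Bound = 313.29 / 2391.21 = 0.1310.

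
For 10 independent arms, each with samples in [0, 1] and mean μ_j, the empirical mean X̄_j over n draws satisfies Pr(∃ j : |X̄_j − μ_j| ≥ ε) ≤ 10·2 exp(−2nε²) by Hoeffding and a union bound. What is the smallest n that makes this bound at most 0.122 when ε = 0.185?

75

Need 2·10·exp(−2nε²) ≤ 0.122, i.e. exp(−2nε²) ≤ 0.122/20.
So 2nε² ≥ ln(20/0.122) = 5.099467.
Hence n ≥ 5.099467/(2·0.185²) = 74.499.
The smallest integer n is 75.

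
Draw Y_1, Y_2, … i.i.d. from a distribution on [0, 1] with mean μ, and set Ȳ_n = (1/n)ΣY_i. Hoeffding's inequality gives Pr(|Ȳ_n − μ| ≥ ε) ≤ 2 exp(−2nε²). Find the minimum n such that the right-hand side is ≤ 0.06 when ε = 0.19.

Require 2·exp(−2nε²) ≤ 0.06, i.e. 2nε² ≥ ln(2/0.06) = 3.506558.
So n ≥ 3.506558 / (2·0.19²) = 48.567.
The smallest integer n is 49.

49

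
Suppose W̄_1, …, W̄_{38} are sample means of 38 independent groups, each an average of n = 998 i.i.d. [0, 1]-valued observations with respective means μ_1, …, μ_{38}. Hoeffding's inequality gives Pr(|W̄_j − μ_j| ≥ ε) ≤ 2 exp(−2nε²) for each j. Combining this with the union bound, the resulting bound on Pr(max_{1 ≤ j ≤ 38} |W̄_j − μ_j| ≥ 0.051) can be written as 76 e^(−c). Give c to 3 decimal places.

Union bound over the 38 events: Pr(max_{1 ≤ j ≤ 38} |W̄_j − μ_j| ≥ 0.051) ≤ 38·2·exp(−2nε²) = 76 exp(−2·998·0.051²).
So c = 2·998·0.051² = 5.1916.

5.192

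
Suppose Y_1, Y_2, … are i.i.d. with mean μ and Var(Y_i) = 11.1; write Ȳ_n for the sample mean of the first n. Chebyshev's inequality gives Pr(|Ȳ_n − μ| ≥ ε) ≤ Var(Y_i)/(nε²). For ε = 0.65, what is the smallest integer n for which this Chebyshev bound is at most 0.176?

Require 11.1/(n·0.65²) ≤ 0.176, i.e. n ≥ 11.1/(0.176·0.65²) = 149.274.
The smallest integer n is 150.

150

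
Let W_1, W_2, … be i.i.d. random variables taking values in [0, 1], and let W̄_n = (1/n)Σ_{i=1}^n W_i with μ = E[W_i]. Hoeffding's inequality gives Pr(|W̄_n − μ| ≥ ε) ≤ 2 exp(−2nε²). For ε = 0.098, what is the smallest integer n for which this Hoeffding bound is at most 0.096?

159

Require 2·exp(−2nε²) ≤ 0.096, i.e. 2nε² ≥ ln(2/0.096) = 3.036554.
So n ≥ 3.036554 / (2·0.098²) = 158.088.
The smallest integer n is 159.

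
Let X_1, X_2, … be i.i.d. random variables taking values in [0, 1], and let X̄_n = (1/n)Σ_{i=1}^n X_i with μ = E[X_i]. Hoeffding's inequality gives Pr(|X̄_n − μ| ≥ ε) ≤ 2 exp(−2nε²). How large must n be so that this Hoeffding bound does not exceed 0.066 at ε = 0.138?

Require 2·exp(−2nε²) ≤ 0.066, i.e. 2nε² ≥ ln(2/0.066) = 3.411248.
So n ≥ 3.411248 / (2·0.138²) = 89.562.
The smallest integer n is 90.

90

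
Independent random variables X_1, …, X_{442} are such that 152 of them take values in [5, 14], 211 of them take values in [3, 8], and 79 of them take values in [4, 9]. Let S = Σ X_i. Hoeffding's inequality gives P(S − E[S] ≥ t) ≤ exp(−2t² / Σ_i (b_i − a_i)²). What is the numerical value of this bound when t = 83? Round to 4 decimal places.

0.4944

Σ(b_i − a_i)² = 152·9² + 211·5² + 79·5² = 19562.
Exponent = 2·83² / 19562 = 0.70432.
Bound = exp(−0.70432) = 0.49444.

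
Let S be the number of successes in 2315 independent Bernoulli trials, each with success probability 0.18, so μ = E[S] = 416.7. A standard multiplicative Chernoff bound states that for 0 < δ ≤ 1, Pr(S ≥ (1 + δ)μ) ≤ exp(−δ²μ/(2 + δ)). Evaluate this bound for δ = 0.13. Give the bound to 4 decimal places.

Exponent = δ²μ/(2 + δ) = 0.13²·416.7/2.13 = 3.3062.
Bound = exp(−3.3062) = 0.03665.

0.0367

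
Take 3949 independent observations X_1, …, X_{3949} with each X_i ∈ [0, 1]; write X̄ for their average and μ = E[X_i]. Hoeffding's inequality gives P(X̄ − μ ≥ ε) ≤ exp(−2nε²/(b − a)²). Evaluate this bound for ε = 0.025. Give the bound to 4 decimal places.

Exponent: 2nε²/(b − a)² = 2·3949·0.025² / 1² = 4.93625.
Bound = exp(−4.93625) = 0.00718.

0.0072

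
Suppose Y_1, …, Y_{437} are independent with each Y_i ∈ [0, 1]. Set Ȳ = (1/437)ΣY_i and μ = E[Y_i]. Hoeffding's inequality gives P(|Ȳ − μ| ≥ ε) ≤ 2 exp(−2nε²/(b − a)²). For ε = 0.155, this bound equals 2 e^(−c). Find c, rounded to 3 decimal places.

20.998

c = 2nε²/(b − a)² = 2·437·0.155² / 1² = 20.9978.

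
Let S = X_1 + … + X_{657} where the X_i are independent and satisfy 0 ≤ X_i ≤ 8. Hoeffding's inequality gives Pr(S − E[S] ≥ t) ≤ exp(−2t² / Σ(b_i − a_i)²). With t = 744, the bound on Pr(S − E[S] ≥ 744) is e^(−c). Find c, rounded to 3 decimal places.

26.329

Σ(b_i − a_i)² = 657·(8)² = 42048.
c = 2t²/42048 = 2·744²/42048 = 26.3288.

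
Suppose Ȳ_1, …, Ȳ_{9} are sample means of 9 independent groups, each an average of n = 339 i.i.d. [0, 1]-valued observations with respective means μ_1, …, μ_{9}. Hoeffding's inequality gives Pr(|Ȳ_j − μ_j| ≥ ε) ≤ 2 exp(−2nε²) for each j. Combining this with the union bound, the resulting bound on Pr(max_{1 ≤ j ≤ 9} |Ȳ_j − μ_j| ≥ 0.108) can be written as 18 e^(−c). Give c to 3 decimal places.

Union bound over the 9 events: Pr(max_{1 ≤ j ≤ 9} |Ȳ_j − μ_j| ≥ 0.108) ≤ 9·2·exp(−2nε²) = 18 exp(−2·339·0.108²).
So c = 2·339·0.108² = 7.9082.

7.908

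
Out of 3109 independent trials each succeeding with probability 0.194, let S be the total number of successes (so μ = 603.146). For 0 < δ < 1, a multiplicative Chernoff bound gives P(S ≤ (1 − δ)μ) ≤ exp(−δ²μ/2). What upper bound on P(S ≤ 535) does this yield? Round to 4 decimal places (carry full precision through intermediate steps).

0.0213

Write 535 = (1 − δ)μ, so δ = 1 − 535/603.146 = 0.1129843…
Then the exponent is δ²μ/2 = (μ − 535)²/(2μ) = 3.849712.
Bound = exp(−3.849712) = 0.02129.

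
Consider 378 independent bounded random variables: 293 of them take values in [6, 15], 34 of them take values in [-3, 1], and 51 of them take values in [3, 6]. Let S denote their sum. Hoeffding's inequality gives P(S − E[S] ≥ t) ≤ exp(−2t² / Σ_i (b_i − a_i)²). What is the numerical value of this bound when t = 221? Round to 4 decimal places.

Σ(b_i − a_i)² = 293·9² + 34·4² + 51·3² = 24736.
Exponent = 2·221² / 24736 = 3.94898.
Bound = exp(−3.94898) = 0.01927.

0.0193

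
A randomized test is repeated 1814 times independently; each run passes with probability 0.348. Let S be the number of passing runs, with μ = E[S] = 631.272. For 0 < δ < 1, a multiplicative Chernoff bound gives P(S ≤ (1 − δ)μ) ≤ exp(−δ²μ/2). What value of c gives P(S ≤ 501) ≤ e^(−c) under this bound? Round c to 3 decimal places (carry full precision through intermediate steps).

13.442

Write 501 = (1 − δ)μ, so δ = 1 − 501/631.272 = 0.2063643…
Then the exponent is δ²μ/2 = (μ − 501)²/(2μ) = 13.441745.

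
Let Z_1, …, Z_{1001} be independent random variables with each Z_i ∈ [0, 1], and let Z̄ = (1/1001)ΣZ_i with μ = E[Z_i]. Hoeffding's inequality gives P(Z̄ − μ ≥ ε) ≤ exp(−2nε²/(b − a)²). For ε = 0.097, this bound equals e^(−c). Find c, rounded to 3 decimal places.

18.837

c = 2nε²/(b − a)² = 2·1001·0.097² / 1² = 18.8368.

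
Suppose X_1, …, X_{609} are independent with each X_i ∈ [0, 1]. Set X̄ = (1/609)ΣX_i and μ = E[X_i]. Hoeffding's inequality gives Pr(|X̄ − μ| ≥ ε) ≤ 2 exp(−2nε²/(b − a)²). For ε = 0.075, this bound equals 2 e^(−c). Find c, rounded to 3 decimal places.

c = 2nε²/(b − a)² = 2·609·0.075² / 1² = 6.8513.

6.851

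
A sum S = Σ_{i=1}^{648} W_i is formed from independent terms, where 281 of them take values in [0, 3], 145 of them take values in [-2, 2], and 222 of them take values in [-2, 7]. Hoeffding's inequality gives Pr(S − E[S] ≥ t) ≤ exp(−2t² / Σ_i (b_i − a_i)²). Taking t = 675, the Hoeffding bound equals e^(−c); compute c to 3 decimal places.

39.913

Σ(b_i − a_i)² = 281·3² + 145·4² + 222·9² = 22831.
c = 2t² / 22831 = 2·675² / 22831 = 39.9128.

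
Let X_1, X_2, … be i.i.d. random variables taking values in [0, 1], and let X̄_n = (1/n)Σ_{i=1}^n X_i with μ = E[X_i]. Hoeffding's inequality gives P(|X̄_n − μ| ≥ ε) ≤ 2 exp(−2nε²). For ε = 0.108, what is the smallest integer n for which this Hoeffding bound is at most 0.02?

198

Require 2·exp(−2nε²) ≤ 0.02, i.e. 2nε² ≥ ln(2/0.02) = 4.605170.
So n ≥ 4.605170 / (2·0.108²) = 197.410.
The smallest integer n is 198.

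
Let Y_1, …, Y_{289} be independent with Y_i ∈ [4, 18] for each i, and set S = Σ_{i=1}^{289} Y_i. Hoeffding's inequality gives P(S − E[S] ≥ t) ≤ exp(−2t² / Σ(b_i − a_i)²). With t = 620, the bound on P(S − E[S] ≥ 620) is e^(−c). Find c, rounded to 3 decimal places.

Σ(b_i − a_i)² = 289·(14)² = 56644.
c = 2t²/56644 = 2·620²/56644 = 13.5725.

13.572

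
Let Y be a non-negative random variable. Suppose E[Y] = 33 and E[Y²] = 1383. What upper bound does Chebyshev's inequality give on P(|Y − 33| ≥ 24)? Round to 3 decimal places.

Var(Y) = E[Y²] − (E[Y])² = 1383 − 1089 = 294.
Chebyshev's inequality: P(|Y − μ| ≥ t) ≤ Var(Y)/t² = 294/576 = 0.5104.

0.510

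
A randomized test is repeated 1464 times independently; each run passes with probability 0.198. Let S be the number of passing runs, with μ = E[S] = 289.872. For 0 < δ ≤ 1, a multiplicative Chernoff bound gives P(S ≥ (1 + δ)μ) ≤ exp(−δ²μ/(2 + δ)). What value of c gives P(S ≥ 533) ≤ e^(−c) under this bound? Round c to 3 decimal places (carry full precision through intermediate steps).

Write 533 = (1 + δ)μ, so δ = 533/289.872 − 1 = 0.8387426…
Then the exponent is δ²μ/(2 + δ) = (533 − μ)² / (μ·(2 + δ)) = 71.835260.

71.835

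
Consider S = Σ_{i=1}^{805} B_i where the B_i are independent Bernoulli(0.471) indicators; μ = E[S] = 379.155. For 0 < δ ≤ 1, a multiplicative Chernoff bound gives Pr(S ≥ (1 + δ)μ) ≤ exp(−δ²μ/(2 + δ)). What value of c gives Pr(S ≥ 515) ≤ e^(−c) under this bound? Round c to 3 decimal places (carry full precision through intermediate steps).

Write 515 = (1 + δ)μ, so δ = 515/379.155 − 1 = 0.3582836…
Then the exponent is δ²μ/(2 + δ) = (515 − μ)² / (μ·(2 + δ)) = 20.638328.

20.638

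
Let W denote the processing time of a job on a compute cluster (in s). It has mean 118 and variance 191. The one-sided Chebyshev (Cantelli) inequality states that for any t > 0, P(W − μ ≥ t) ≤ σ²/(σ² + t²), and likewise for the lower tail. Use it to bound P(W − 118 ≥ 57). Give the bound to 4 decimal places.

Here σ² = 191 and t = 57, so σ² + t² = 3440.
Cantelli's bound: 191/3440 = 0.0555.

0.0555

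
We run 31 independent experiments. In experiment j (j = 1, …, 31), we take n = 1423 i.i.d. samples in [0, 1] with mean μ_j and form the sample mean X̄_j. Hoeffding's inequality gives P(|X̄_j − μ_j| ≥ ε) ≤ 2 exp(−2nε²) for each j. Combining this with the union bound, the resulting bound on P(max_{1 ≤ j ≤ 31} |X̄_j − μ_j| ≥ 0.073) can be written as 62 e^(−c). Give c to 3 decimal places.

15.166

Union bound over the 31 events: P(max_{1 ≤ j ≤ 31} |X̄_j − μ_j| ≥ 0.073) ≤ 31·2·exp(−2nε²) = 62 exp(−2·1423·0.073²).
So c = 2·1423·0.073² = 15.1663.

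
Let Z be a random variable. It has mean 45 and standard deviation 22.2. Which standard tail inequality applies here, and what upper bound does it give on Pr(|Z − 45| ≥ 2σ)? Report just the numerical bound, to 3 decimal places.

0.250

Mean and variance are known, so Chebyshev's inequality applies.
Chebyshev: Pr(|Z − μ| ≥ t) ≤ Var(Z)/t².
Var(Z) = σ² = 22.2² = 492.84.
t = 2·22.2 = 44.4.
Bound = 492.84 / 1971.36 = 0.2500.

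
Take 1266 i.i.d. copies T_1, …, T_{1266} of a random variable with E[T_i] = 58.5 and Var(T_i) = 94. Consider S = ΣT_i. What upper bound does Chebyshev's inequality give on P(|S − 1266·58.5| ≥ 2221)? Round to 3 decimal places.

0.024

Var(S) = n·Var(T_i) = 1266·94 = 119004.
Chebyshev: P(|S − 1266·58.5| ≥ 2221) ≤ Var(S)/2221² = 119004/4932841 = 0.0241.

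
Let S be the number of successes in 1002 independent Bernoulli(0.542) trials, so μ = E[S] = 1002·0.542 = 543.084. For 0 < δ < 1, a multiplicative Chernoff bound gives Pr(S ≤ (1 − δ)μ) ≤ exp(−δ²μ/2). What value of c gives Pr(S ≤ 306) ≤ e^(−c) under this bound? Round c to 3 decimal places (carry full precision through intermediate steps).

Write 306 = (1 − δ)μ, so δ = 1 − 306/543.084 = 0.4365513…
Then the exponent is δ²μ/2 = (μ − 306)²/(2μ) = 51.749658.

51.750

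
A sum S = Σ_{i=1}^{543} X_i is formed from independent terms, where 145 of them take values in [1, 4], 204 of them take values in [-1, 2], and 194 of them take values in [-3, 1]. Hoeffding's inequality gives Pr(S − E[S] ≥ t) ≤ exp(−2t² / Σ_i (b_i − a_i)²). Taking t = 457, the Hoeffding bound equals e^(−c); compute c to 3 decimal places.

Σ(b_i − a_i)² = 145·3² + 204·3² + 194·4² = 6245.
c = 2t² / 6245 = 2·457² / 6245 = 66.8852.

66.885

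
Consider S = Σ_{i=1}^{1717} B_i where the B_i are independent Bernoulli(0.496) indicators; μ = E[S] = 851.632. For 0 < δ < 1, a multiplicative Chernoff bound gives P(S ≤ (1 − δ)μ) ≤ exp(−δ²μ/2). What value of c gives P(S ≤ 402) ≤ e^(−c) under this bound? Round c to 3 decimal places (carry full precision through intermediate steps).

Write 402 = (1 − δ)μ, so δ = 1 − 402/851.632 = 0.5279651…
Then the exponent is δ²μ/2 = (μ − 402)²/(2μ) = 118.695009.

118.695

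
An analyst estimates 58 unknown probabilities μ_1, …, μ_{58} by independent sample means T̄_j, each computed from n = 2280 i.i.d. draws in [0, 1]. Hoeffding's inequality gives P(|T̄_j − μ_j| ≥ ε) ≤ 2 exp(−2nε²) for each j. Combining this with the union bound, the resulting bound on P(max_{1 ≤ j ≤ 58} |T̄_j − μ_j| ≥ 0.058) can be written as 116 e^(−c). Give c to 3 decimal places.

15.340

Union bound over the 58 events: P(max_{1 ≤ j ≤ 58} |T̄_j − μ_j| ≥ 0.058) ≤ 58·2·exp(−2nε²) = 116 exp(−2·2280·0.058²).
So c = 2·2280·0.058² = 15.3398.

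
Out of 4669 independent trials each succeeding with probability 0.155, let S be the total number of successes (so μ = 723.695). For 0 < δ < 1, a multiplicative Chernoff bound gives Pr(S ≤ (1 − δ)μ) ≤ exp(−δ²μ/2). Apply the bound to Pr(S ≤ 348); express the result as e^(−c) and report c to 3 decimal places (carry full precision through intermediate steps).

97.518

Write 348 = (1 − δ)μ, so δ = 1 − 348/723.695 = 0.5191344…
Then the exponent is δ²μ/2 = (μ − 348)²/(2μ) = 97.518107.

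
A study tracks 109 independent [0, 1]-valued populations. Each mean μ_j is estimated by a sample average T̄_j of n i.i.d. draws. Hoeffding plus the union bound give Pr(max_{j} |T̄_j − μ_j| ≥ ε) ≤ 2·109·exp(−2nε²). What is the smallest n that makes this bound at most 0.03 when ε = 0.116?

331

Need 2·109·exp(−2nε²) ≤ 0.03, i.e. exp(−2nε²) ≤ 0.03/218.
So 2nε² ≥ ln(218/0.03) = 8.891053.
Hence n ≥ 8.891053/(2·0.116²) = 330.375.
The smallest integer n is 331.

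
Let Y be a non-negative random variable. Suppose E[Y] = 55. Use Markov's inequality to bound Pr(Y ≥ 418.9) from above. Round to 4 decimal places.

Markov's inequality: for a non-negative random variable, Pr(Y ≥ a) ≤ E[Y]/a.
Here E[Y] = 55 and a = 418.9, so the bound is 55/418.9 = 0.1313.

0.1313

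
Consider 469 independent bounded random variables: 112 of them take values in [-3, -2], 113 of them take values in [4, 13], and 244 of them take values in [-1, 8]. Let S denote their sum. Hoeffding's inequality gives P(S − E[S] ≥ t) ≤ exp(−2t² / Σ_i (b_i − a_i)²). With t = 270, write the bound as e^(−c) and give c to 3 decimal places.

Σ(b_i − a_i)² = 112·1² + 113·9² + 244·9² = 29029.
c = 2t² / 29029 = 2·270² / 29029 = 5.0226.

5.023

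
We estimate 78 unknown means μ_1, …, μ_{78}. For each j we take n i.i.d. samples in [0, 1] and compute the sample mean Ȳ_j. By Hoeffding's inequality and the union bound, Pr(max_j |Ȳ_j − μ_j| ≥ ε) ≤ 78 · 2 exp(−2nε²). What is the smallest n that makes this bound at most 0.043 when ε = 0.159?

163

Need 2·78·exp(−2nε²) ≤ 0.043, i.e. exp(−2nε²) ≤ 0.043/156.
So 2nε² ≥ ln(156/0.043) = 8.196411.
Hence n ≥ 8.196411/(2·0.159²) = 162.106.
The smallest integer n is 163.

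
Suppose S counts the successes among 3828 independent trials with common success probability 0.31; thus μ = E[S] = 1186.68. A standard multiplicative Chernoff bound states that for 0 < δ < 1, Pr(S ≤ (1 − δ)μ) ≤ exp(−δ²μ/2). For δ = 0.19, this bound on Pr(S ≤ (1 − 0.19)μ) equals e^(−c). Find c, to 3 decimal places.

c = δ²μ/2 = 0.19²·1186.68/2 = 21.4196.

21.420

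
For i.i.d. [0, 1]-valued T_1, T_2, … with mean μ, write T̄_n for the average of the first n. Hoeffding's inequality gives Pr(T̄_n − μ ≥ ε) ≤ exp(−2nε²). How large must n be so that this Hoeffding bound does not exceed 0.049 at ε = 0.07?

Require exp(−2nε²) ≤ 0.049, i.e. 2nε² ≥ ln(1/0.049) = 3.015935.
So n ≥ 3.015935 / (2·0.07²) = 307.748.
The smallest integer n is 308.

308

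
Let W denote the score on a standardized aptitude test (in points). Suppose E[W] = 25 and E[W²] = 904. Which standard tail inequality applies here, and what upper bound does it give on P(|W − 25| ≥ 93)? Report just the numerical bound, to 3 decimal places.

0.032

The first two moments determine the variance, so Chebyshev's inequality is the sharpest standard bound available.
Var(W) = E[W²] − (E[W])² = 904 − 625 = 279.
Chebyshev's inequality: P(|W − μ| ≥ t) ≤ Var(W)/t² = 279/8649 = 0.0323.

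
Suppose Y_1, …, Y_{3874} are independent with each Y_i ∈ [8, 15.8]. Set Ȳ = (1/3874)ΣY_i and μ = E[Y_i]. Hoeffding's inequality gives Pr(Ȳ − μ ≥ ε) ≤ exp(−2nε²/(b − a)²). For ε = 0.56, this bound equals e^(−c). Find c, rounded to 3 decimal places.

39.937

c = 2nε²/(b − a)² = 2·3874·0.56² / 7.8² = 39.9371.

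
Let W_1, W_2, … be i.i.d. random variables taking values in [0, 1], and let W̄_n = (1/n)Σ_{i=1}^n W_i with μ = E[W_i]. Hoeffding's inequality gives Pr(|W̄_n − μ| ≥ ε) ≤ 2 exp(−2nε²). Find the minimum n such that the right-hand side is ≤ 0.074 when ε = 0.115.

Require 2·exp(−2nε²) ≤ 0.074, i.e. 2nε² ≥ ln(2/0.074) = 3.296837.
So n ≥ 3.296837 / (2·0.115²) = 124.644.
The smallest integer n is 125.

125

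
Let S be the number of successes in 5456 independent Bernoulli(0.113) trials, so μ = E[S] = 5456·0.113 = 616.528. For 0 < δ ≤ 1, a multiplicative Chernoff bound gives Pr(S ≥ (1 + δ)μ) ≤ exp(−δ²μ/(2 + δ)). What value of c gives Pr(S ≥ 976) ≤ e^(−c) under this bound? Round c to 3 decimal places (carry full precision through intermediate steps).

81.142

Write 976 = (1 + δ)μ, so δ = 976/616.528 − 1 = 0.5830587…
Then the exponent is δ²μ/(2 + δ) = (976 − μ)² / (μ·(2 + δ)) = 81.141505.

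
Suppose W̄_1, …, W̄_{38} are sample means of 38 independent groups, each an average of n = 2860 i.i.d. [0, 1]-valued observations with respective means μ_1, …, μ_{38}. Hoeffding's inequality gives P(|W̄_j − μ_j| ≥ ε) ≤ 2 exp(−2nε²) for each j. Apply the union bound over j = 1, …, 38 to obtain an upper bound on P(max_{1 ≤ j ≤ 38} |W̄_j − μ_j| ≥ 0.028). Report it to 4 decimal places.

Per-experiment Hoeffding bound: 2·exp(−2·2860·0.028²) = 2·exp(−4.48448) = 0.022566.
Union bound over 38 events: 38·0.022566 = 0.85749.

0.8575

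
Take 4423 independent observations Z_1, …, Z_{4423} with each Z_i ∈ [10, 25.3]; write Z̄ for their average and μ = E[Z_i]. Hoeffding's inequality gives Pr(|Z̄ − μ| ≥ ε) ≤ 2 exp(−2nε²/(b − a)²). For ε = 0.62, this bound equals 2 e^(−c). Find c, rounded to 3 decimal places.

14.526

c = 2nε²/(b − a)² = 2·4423·0.62² / 15.3² = 14.5260.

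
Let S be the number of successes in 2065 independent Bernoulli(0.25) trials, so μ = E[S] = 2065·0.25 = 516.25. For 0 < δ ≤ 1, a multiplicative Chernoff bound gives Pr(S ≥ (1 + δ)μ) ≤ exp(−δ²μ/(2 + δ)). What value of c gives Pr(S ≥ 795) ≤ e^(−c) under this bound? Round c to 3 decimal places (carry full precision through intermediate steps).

Write 795 = (1 + δ)μ, so δ = 795/516.25 − 1 = 0.5399516…
Then the exponent is δ²μ/(2 + δ) = (795 − μ)² / (μ·(2 + δ)) = 59.257626.

59.258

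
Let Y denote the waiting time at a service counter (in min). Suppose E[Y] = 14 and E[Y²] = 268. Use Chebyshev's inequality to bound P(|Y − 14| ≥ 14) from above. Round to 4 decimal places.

Var(Y) = E[Y²] − (E[Y])² = 268 − 196 = 72.
Chebyshev's inequality: P(|Y − μ| ≥ t) ≤ Var(Y)/t² = 72/196 = 0.3673.

0.3673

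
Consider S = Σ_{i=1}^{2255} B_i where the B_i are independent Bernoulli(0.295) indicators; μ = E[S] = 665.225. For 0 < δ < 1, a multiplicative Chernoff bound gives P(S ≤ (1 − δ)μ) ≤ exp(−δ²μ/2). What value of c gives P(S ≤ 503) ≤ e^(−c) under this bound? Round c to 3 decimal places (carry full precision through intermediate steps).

19.780

Write 503 = (1 − δ)μ, so δ = 1 − 503/665.225 = 0.2438649…
Then the exponent is δ²μ/2 = (μ − 503)²/(2μ) = 19.780488.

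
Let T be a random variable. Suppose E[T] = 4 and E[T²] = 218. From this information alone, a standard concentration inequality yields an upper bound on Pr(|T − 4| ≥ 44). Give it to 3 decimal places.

The first two moments determine the variance, so Chebyshev's inequality is the sharpest standard bound available.
Var(T) = E[T²] − (E[T])² = 218 − 16 = 202.
Chebyshev's inequality: Pr(|T − μ| ≥ t) ≤ Var(T)/t² = 202/1936 = 0.1043.

0.104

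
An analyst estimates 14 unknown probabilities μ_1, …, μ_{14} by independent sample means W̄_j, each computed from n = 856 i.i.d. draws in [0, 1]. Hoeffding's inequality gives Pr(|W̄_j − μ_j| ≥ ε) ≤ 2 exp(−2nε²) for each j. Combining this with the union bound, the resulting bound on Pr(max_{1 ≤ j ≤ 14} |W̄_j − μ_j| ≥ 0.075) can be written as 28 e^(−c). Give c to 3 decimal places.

9.630

Union bound over the 14 events: Pr(max_{1 ≤ j ≤ 14} |W̄_j − μ_j| ≥ 0.075) ≤ 14·2·exp(−2nε²) = 28 exp(−2·856·0.075²).
So c = 2·856·0.075² = 9.6300.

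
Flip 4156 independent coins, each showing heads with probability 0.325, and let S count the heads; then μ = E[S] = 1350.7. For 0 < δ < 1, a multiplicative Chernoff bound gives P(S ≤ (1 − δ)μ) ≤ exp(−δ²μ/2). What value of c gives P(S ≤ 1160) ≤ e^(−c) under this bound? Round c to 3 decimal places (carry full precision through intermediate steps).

13.462

Write 1160 = (1 − δ)μ, so δ = 1 − 1160/1350.7 = 0.1411861…
Then the exponent is δ²μ/2 = (μ − 1160)²/(2μ) = 13.462090.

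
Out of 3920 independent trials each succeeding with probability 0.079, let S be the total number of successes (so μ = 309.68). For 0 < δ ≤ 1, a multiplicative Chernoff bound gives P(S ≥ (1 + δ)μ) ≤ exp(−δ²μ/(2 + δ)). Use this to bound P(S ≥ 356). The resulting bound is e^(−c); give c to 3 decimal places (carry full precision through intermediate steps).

3.223

Write 356 = (1 + δ)μ, so δ = 356/309.68 − 1 = 0.1495738…
Then the exponent is δ²μ/(2 + δ) = (356 − μ)² / (μ·(2 + δ)) = 3.223084.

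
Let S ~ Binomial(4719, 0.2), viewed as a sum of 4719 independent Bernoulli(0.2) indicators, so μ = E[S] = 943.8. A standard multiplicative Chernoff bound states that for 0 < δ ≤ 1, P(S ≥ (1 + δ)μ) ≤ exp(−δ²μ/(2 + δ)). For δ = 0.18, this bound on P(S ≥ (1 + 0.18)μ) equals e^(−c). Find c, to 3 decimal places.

14.027

c = δ²μ/(2 + δ) = 0.18²·943.8/(2 + 0.18) = 14.0271.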